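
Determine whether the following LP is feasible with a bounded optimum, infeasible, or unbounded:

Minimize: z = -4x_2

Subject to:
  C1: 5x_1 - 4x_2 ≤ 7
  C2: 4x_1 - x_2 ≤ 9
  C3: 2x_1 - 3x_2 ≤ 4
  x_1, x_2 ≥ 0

Unbounded (objective can decrease without bound)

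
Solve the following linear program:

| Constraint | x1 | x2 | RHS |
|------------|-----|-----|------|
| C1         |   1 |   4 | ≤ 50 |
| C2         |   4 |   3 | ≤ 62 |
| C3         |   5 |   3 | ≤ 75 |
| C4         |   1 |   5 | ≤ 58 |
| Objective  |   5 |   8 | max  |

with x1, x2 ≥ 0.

Evaluate the objective at each vertex of the feasible region:
  z(0, 0) = 0
  z(15, 0) = 75
  z(13, 3.333) = 91.67
  z(8, 10) = 120  ←
  z(0, 11.6) = 92.8
The maximum is at x1 = 8, x2 = 10.

x1 = 8, x2 = 10, z = 120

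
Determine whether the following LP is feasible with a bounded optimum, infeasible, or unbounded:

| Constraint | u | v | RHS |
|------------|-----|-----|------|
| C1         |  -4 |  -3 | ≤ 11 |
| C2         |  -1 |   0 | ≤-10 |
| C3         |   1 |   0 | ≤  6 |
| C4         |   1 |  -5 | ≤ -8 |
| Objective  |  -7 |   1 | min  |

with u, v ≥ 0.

Infeasible (no feasible solution exists)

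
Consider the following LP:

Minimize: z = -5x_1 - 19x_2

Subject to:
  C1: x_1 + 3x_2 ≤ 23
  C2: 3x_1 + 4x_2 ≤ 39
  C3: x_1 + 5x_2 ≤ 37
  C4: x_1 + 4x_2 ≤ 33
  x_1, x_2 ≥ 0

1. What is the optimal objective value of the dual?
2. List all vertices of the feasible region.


1. -143
2. (0, 0), (13, 0), (5, 6), (2, 7), (0, 7.4)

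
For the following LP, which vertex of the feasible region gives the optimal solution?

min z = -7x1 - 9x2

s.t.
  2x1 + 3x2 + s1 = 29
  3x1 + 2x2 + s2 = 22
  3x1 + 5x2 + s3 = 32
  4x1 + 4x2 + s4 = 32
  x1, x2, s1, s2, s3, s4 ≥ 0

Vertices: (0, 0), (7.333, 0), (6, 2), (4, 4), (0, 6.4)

Evaluate the objective at each vertex of the feasible region:
  z(0, 0) = 0
  z(7.333, 0) = -51.33
  z(6, 2) = -60
  z(4, 4) = -64  ←
  z(0, 6.4) = -57.6
The minimum is at x1 = 4, x2 = 4.

(4, 4)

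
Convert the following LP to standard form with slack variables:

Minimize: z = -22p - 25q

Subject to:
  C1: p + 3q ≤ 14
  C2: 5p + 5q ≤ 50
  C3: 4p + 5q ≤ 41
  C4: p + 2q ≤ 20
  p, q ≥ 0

min z = -22p - 25q

s.t.
  p + 3q + s1 = 14
  5p + 5q + s2 = 50
  4p + 5q + s3 = 41
  p + 2q + s4 = 20
  p, q, s1, s2, s3, s4 ≥ 0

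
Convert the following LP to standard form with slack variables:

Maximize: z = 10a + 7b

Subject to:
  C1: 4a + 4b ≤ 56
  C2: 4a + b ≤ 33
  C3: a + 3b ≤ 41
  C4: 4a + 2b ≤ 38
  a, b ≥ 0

max z = 10a + 7b

s.t.
  4a + 4b + s1 = 56
  4a + b + s2 = 33
  a + 3b + s3 = 41
  4a + 2b + s4 = 38
  a, b, s1, s2, s3, s4 ≥ 0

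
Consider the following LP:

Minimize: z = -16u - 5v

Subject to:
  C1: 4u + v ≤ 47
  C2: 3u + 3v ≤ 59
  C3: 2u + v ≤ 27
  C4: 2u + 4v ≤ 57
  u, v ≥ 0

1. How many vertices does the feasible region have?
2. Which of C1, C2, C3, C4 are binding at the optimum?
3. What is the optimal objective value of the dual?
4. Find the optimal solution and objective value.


1. 5
2. C1, C3
3. -195
4. u = 10, v = 7, z = -195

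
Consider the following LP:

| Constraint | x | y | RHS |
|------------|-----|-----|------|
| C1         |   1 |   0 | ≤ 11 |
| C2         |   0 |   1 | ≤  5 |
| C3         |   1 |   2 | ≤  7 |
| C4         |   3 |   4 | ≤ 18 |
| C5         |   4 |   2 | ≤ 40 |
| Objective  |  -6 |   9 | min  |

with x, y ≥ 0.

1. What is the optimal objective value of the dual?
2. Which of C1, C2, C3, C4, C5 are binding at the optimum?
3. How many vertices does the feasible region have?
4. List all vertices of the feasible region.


1. -36
2. C4
3. 4
4. (0, 0), (6, 0), (4, 1.5), (0, 3.5)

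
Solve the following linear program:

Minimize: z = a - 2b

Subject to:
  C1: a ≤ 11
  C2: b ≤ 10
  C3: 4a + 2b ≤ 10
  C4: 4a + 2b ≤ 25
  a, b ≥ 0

Evaluate the objective at each vertex of the feasible region:
  z(0, 0) = 0
  z(2.5, 0) = 2.5
  z(0, 5) = -10  ←
The minimum is at a = 0, b = 5.

a = 0, b = 5, z = -10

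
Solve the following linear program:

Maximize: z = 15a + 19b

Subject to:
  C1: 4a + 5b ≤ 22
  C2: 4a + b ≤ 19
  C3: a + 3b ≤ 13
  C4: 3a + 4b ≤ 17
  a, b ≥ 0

Evaluate the objective at each vertex of the feasible region:
  z(0, 0) = 0
  z(4.75, 0) = 71.25
  z(4.562, 0.75) = 82.69
  z(3, 2) = 83  ←
  z(0, 4.25) = 80.75
The maximum is at a = 3, b = 2.

a = 3, b = 2, z = 83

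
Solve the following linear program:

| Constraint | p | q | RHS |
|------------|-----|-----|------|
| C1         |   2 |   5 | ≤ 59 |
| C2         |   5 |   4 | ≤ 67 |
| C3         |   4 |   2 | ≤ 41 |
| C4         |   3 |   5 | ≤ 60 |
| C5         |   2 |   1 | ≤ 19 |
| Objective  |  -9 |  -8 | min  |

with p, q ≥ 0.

Evaluate the objective at each vertex of the feasible region:
  z(0, 0) = 0
  z(9.5, 0) = -85.5
  z(5, 9) = -117  ←
  z(1, 11.4) = -100.2
  z(0, 11.8) = -94.4
The minimum is at p = 5, q = 9.

p = 5, q = 9, z = -117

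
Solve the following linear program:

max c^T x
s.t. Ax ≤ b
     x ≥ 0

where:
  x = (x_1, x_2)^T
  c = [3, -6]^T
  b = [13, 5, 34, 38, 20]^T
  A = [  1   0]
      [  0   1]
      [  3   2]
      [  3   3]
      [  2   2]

Evaluate the objective at each vertex of the feasible region:
  z(0, 0) = 0
  z(10, 0) = 30  ←
  z(5, 5) = -15
  z(0, 5) = -30
The maximum is at x_1 = 10, x_2 = 0.

x_1 = 10, x_2 = 0, z = 30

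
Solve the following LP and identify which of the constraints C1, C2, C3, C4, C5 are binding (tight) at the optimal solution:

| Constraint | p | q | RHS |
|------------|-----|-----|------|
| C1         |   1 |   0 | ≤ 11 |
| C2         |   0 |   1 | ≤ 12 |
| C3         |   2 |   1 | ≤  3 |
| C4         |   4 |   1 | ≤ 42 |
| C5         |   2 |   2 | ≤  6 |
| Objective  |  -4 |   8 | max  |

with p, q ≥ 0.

At p = 0, q = 3, compute slack b - a·x for each constraint:
  C1: 11 − 0 = 11  (slack)
  C2: 12 − 3 = 9  (slack)
  C3: 3 − 3 = 0  (binding)
  C4: 42 − 3 = 39  (slack)
  C5: 6 − 6 = 0  (binding)

Optimal: p = 0, q = 3
Binding: C3, C5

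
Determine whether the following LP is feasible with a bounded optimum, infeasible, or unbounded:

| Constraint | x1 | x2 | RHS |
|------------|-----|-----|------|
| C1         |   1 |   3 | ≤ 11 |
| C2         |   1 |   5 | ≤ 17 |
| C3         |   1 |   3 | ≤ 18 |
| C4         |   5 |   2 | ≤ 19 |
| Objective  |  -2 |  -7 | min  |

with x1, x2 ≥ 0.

Feasible with a bounded optimal solution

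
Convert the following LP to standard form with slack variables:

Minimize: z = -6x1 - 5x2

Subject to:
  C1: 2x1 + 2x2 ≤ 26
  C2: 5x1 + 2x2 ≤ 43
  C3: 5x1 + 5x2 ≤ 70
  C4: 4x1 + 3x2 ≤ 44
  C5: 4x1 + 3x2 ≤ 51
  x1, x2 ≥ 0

min z = -6x1 - 5x2

s.t.
  2x1 + 2x2 + s1 = 26
  5x1 + 2x2 + s2 = 43
  5x1 + 5x2 + s3 = 70
  4x1 + 3x2 + s4 = 44
  4x1 + 3x2 + s5 = 51
  x1, x2, s1, s2, s3, s4, s5 ≥ 0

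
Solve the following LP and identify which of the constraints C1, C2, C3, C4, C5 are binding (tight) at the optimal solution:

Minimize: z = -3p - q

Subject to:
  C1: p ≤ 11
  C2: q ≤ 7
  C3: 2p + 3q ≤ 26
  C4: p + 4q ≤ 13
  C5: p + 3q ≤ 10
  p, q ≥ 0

At p = 10, q = 0, compute slack b - a·x for each constraint:
  C1: 11 − 10 = 1  (slack)
  C2: 7 − 0 = 7  (slack)
  C3: 26 − 20 = 6  (slack)
  C4: 13 − 10 = 3  (slack)
  C5: 10 − 10 = 0  (binding)

Optimal: p = 10, q = 0
Binding: C5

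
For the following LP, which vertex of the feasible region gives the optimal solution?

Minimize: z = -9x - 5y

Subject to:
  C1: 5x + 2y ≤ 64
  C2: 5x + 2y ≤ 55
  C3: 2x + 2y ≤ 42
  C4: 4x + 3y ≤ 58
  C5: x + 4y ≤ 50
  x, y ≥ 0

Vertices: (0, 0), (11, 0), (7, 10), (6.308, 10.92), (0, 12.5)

Evaluate the objective at each vertex of the feasible region:
  z(0, 0) = 0
  z(11, 0) = -99
  z(7, 10) = -113  ←
  z(6.308, 10.92) = -111.4
  z(0, 12.5) = -62.5
The minimum is at x = 7, y = 10.

(7, 10)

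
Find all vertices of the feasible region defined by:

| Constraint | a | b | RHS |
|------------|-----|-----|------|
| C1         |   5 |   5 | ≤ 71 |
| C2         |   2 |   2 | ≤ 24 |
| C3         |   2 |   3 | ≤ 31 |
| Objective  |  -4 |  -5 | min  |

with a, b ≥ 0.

(0, 0), (12, 0), (5, 7), (0, 10.33)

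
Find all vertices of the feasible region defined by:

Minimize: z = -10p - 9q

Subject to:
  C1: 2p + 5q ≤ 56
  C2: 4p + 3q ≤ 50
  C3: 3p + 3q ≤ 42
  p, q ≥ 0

(0, 0), (12.5, 0), (8, 6), (4.667, 9.333), (0, 11.2)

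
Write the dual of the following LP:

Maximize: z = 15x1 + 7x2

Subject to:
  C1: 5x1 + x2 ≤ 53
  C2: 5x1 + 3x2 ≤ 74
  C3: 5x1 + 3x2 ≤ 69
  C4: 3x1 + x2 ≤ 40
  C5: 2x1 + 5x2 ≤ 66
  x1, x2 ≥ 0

Primal max cᵀx s.t. Ax ≤ b, x ≥ 0  →  Dual min bᵀy s.t. Aᵀy ≥ c, y ≥ 0.

Minimize: z = 53y1 + 74y2 + 69y3 + 40y4 + 66y5

Subject to:
  5y1 + 5y2 + 5y3 + 3y4 + 2y5 ≥ 15
  y1 + 3y2 + 3y3 + y4 + 5y5 ≥ 7
  y1, y2, y3, y4, y5 ≥ 0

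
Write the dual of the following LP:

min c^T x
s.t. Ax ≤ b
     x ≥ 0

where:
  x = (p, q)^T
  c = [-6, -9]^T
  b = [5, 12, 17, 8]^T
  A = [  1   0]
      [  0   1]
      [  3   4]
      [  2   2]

Primal min cᵀx s.t. Ax ≤ b, x ≥ 0  →  Dual max −bᵀy s.t. Aᵀy ≥ −c, y ≥ 0.

Maximize: z = -5y1 - 12y2 - 17y3 - 8y4

Subject to:
  y1 + 3y3 + 2y4 ≥ 6
  y2 + 4y3 + 2y4 ≥ 9
  y1, y2, y3, y4 ≥ 0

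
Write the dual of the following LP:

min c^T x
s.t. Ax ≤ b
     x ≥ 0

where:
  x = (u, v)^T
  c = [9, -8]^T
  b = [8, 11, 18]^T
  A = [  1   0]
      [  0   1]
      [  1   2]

Primal min cᵀx s.t. Ax ≤ b, x ≥ 0  →  Dual max −bᵀy s.t. Aᵀy ≥ −c, y ≥ 0.

Maximize: z = -8y1 - 11y2 - 18y3

Subject to:
  y1 + y3 ≥ -9
  y2 + 2y3 ≥ 8
  y1, y2, y3 ≥ 0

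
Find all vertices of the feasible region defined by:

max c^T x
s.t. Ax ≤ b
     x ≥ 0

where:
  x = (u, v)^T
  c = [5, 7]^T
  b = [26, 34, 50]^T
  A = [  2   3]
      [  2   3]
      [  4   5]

(0, 0), (12.5, 0), (10, 2), (0, 8.667)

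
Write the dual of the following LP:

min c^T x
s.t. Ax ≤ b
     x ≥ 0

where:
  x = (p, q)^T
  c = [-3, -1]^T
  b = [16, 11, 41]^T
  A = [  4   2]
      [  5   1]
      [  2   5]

Primal min cᵀx s.t. Ax ≤ b, x ≥ 0  →  Dual max −bᵀy s.t. Aᵀy ≥ −c, y ≥ 0.

Maximize: z = -16y1 - 11y2 - 41y3

Subject to:
  4y1 + 5y2 + 2y3 ≥ 3
  2y1 + y2 + 5y3 ≥ 1
  y1, y2, y3 ≥ 0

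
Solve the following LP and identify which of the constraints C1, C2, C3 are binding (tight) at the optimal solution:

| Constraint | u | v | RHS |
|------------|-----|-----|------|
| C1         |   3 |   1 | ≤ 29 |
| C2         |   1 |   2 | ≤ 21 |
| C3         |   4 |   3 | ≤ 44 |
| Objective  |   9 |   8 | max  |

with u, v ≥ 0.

At u = 5, v = 8, compute slack b - a·x for each constraint:
  C1: 29 − 23 = 6  (slack)
  C2: 21 − 21 = 0  (binding)
  C3: 44 − 44 = 0  (binding)

Optimal: u = 5, v = 8
Binding: C2, C3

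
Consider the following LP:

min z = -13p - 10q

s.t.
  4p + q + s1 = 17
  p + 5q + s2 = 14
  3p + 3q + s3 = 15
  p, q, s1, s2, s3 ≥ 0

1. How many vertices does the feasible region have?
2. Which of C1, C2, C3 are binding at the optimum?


1. 5
2. C1, C3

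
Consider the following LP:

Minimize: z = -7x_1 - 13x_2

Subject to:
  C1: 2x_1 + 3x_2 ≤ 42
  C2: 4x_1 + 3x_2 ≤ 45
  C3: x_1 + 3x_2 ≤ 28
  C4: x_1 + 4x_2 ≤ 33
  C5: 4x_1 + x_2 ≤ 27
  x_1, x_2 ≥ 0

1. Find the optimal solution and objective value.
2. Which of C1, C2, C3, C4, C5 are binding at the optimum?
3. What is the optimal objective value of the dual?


1. x_1 = 5, x_2 = 7, z = -126
2. C4, C5
3. -126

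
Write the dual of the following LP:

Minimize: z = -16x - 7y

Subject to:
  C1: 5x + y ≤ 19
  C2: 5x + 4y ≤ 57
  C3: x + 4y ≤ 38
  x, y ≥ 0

Primal min cᵀx s.t. Ax ≤ b, x ≥ 0  →  Dual max −bᵀy s.t. Aᵀy ≥ −c, y ≥ 0.

Maximize: z = -19y1 - 57y2 - 38y3

Subject to:
  5y1 + 5y2 + y3 ≥ 16
  y1 + 4y2 + 4y3 ≥ 7
  y1, y2, y3 ≥ 0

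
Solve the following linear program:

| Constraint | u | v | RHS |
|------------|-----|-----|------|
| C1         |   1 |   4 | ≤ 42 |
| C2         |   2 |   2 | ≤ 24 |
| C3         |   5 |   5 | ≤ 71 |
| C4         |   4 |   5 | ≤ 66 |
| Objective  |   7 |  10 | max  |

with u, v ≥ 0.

Evaluate the objective at each vertex of the feasible region:
  z(0, 0) = 0
  z(12, 0) = 84
  z(2, 10) = 114  ←
  z(0, 10.5) = 105
The maximum is at u = 2, v = 10.

u = 2, v = 10, z = 114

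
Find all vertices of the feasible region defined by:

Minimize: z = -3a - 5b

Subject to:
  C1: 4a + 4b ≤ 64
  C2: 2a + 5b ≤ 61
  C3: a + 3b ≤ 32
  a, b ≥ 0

(0, 0), (16, 0), (8, 8), (0, 10.67)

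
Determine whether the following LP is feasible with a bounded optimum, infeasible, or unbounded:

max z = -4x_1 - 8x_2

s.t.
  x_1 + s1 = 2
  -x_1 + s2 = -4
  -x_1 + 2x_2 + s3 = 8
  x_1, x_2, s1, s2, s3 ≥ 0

Infeasible (no feasible solution exists)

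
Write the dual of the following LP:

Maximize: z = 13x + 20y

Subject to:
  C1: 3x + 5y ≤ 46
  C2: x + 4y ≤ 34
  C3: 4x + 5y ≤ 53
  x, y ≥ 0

Primal max cᵀx s.t. Ax ≤ b, x ≥ 0  →  Dual min bᵀy s.t. Aᵀy ≥ c, y ≥ 0.

Minimize: z = 46y1 + 34y2 + 53y3

Subject to:
  3y1 + y2 + 4y3 ≥ 13
  5y1 + 4y2 + 5y3 ≥ 20
  y1, y2, y3 ≥ 0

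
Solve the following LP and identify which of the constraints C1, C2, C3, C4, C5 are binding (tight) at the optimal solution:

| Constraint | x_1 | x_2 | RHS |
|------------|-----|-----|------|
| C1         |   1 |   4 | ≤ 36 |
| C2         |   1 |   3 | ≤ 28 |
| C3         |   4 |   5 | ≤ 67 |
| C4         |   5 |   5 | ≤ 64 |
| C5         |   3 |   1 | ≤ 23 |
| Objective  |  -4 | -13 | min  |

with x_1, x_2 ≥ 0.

At x_1 = 4, x_2 = 8, compute slack b - a·x for each constraint:
  C1: 36 − 36 = 0  (binding)
  C2: 28 − 28 = 0  (binding)
  C3: 67 − 56 = 11  (slack)
  C4: 64 − 60 = 4  (slack)
  C5: 23 − 20 = 3  (slack)

Optimal: x_1 = 4, x_2 = 8
Binding: C1, C2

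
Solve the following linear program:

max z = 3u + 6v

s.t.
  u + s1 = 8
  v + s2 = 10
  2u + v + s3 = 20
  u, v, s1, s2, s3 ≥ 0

Evaluate the objective at each vertex of the feasible region:
  z(0, 0) = 0
  z(8, 0) = 24
  z(8, 4) = 48
  z(5, 10) = 75  ←
  z(0, 10) = 60
The maximum is at u = 5, v = 10.

u = 5, v = 10, z = 75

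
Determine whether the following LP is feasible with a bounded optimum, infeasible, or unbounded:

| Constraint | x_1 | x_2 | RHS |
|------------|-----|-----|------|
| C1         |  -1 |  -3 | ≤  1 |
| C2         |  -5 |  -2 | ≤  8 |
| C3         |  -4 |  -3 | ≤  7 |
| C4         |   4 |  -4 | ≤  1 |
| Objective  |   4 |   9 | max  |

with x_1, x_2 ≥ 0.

Unbounded (objective can increase without bound)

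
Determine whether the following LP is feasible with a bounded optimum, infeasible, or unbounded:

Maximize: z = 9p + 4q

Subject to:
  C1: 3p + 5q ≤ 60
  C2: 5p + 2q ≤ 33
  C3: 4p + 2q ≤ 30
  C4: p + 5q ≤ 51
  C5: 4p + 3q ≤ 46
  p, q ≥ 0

Feasible with a bounded optimal solution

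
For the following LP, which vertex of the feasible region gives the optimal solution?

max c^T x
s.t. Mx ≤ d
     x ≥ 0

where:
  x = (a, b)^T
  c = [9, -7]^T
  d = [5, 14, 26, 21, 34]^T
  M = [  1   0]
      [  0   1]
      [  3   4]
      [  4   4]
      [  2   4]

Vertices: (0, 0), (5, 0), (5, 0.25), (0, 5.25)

Evaluate the objective at each vertex of the feasible region:
  z(0, 0) = 0
  z(5, 0) = 45  ←
  z(5, 0.25) = 43.25
  z(0, 5.25) = -36.75
The maximum is at a = 5, b = 0.

(5, 0)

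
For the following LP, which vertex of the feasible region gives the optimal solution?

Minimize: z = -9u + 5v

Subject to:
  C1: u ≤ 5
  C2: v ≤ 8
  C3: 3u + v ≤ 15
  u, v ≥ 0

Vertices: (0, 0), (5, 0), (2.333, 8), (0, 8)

Evaluate the objective at each vertex of the feasible region:
  z(0, 0) = 0
  z(5, 0) = -45  ←
  z(2.333, 8) = 19
  z(0, 8) = 40
The minimum is at u = 5, v = 0.

(5, 0)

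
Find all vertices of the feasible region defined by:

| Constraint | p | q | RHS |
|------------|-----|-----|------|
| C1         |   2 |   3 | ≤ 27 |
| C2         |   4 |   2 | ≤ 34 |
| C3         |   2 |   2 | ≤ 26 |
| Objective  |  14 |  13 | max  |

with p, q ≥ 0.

(0, 0), (8.5, 0), (6, 5), (0, 9)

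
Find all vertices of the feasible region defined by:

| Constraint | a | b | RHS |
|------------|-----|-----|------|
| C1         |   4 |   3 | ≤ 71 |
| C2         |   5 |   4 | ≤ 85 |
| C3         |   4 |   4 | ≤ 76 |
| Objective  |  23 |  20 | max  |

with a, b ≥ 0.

(0, 0), (17, 0), (9, 10), (0, 19)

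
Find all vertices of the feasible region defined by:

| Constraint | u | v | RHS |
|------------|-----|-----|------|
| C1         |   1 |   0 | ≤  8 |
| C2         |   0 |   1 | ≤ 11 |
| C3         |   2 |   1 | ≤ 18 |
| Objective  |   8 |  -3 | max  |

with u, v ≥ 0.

(0, 0), (8, 0), (8, 2), (3.5, 11), (0, 11)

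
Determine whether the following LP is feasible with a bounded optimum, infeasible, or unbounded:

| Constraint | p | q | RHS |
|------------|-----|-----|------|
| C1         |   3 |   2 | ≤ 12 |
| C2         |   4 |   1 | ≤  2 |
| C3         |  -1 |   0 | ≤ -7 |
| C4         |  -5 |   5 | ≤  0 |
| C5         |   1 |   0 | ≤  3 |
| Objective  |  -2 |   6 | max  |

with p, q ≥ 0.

Infeasible (no feasible solution exists)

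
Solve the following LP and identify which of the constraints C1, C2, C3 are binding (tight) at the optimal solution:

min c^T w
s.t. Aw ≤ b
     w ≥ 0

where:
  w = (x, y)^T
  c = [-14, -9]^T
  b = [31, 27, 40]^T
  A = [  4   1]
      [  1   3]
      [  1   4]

At x = 6, y = 7, compute slack b - a·x for each constraint:
  C1: 31 − 31 = 0  (binding)
  C2: 27 − 27 = 0  (binding)
  C3: 40 − 34 = 6  (slack)

Optimal: x = 6, y = 7
Binding: C1, C2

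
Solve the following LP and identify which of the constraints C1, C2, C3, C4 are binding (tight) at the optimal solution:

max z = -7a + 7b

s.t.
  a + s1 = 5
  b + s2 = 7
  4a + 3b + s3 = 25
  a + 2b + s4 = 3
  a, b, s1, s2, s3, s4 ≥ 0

At a = 0, b = 1.5, compute slack b - a·x for each constraint:
  C1: 5 − 0 = 5  (slack)
  C2: 7 − 1.5 = 5.5  (slack)
  C3: 25 − 4.5 = 20.5  (slack)
  C4: 3 − 3 = 0  (binding)

Optimal: a = 0, b = 1.5
Binding: C4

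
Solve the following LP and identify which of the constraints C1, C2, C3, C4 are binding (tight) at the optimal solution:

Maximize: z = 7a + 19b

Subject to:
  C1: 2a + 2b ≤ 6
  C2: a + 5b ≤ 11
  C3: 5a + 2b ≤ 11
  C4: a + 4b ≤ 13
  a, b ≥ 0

At a = 1, b = 2, compute slack b - a·x for each constraint:
  C1: 6 − 6 = 0  (binding)
  C2: 11 − 11 = 0  (binding)
  C3: 11 − 9 = 2  (slack)
  C4: 13 − 9 = 4  (slack)

Optimal: a = 1, b = 2
Binding: C1, C2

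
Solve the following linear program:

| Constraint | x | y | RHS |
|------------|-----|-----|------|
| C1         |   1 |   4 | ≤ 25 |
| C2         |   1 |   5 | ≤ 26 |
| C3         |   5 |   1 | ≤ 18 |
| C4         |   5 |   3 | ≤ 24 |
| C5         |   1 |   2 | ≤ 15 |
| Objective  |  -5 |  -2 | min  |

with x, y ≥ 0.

Evaluate the objective at each vertex of the feasible region:
  z(0, 0) = 0
  z(3.6, 0) = -18
  z(3, 3) = -21  ←
  z(1.909, 4.818) = -19.18
  z(0, 5.2) = -10.4
The minimum is at x = 3, y = 3.

x = 3, y = 3, z = -21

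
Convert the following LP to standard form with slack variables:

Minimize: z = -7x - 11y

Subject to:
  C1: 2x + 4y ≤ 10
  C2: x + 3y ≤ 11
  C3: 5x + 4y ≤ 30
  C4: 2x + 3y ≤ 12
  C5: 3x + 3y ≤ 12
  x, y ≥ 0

min z = -7x - 11y

s.t.
  2x + 4y + s1 = 10
  x + 3y + s2 = 11
  5x + 4y + s3 = 30
  2x + 3y + s4 = 12
  3x + 3y + s5 = 12
  x, y, s1, s2, s3, s4, s5 ≥ 0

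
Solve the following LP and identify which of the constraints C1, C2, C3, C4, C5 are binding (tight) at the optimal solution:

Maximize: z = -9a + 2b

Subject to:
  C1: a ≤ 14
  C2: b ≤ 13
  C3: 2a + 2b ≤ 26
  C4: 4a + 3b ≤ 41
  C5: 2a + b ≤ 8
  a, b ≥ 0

At a = 0, b = 8, compute slack b - a·x for each constraint:
  C1: 14 − 0 = 14  (slack)
  C2: 13 − 8 = 5  (slack)
  C3: 26 − 16 = 10  (slack)
  C4: 41 − 24 = 17  (slack)
  C5: 8 − 8 = 0  (binding)

Optimal: a = 0, b = 8
Binding: C5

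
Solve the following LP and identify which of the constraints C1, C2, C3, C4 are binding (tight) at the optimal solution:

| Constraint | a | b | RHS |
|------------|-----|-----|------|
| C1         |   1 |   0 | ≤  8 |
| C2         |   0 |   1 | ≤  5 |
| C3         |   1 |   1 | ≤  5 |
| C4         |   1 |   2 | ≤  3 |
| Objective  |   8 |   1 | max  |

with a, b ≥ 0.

At a = 3, b = 0, compute slack b - a·x for each constraint:
  C1: 8 − 3 = 5  (slack)
  C2: 5 − 0 = 5  (slack)
  C3: 5 − 3 = 2  (slack)
  C4: 3 − 3 = 0  (binding)

Optimal: a = 3, b = 0
Binding: C4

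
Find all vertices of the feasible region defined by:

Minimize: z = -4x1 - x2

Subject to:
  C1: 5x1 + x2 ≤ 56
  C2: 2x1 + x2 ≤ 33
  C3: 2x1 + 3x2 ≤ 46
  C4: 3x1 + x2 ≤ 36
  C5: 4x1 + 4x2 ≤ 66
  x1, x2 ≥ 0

(0, 0), (11.2, 0), (10, 6), (9.75, 6.75), (3.5, 13), (0, 15.33)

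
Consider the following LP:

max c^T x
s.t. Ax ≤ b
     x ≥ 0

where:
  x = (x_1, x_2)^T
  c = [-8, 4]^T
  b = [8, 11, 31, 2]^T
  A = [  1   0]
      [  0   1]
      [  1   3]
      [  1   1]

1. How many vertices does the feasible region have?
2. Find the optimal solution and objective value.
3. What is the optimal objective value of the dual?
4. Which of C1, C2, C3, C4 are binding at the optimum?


1. 3
2. x_1 = 0, x_2 = 2, z = 8
3. 8
4. C4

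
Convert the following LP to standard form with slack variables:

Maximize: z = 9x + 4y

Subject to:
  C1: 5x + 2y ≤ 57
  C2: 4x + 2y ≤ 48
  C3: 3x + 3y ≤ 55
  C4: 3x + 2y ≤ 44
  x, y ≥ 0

max z = 9x + 4y

s.t.
  5x + 2y + s1 = 57
  4x + 2y + s2 = 48
  3x + 3y + s3 = 55
  3x + 2y + s4 = 44
  x, y, s1, s2, s3, s4 ≥ 0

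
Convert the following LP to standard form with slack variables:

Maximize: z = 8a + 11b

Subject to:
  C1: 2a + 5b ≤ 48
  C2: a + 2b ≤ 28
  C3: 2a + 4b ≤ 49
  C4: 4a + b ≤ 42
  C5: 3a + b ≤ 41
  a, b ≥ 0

max z = 8a + 11b

s.t.
  2a + 5b + s1 = 48
  a + 2b + s2 = 28
  2a + 4b + s3 = 49
  4a + b + s4 = 42
  3a + b + s5 = 41
  a, b, s1, s2, s3, s4, s5 ≥ 0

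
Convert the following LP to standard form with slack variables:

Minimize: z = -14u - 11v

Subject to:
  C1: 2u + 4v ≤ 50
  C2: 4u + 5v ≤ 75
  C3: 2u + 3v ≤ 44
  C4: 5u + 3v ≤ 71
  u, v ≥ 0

min z = -14u - 11v

s.t.
  2u + 4v + s1 = 50
  4u + 5v + s2 = 75
  2u + 3v + s3 = 44
  5u + 3v + s4 = 71
  u, v, s1, s2, s3, s4 ≥ 0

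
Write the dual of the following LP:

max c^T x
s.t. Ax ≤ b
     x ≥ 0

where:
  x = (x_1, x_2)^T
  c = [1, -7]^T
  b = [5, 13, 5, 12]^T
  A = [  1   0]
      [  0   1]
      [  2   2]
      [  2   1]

Primal max cᵀx s.t. Ax ≤ b, x ≥ 0  →  Dual min bᵀy s.t. Aᵀy ≥ c, y ≥ 0.

Minimize: z = 5y1 + 13y2 + 5y3 + 12y4

Subject to:
  y1 + 2y3 + 2y4 ≥ 1
  y2 + 2y3 + y4 ≥ -7
  y1, y2, y3, y4 ≥ 0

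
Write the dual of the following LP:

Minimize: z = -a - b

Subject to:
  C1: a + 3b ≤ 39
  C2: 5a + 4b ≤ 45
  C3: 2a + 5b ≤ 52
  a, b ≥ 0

Primal min cᵀx s.t. Ax ≤ b, x ≥ 0  →  Dual max −bᵀy s.t. Aᵀy ≥ −c, y ≥ 0.

Maximize: z = -39y1 - 45y2 - 52y3

Subject to:
  y1 + 5y2 + 2y3 ≥ 1
  3y1 + 4y2 + 5y3 ≥ 1
  y1, y2, y3 ≥ 0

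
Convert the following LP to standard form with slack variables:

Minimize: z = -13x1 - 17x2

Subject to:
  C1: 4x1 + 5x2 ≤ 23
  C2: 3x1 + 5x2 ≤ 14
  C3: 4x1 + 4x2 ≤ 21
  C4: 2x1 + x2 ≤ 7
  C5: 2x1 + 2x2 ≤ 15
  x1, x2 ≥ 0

min z = -13x1 - 17x2

s.t.
  4x1 + 5x2 + s1 = 23
  3x1 + 5x2 + s2 = 14
  4x1 + 4x2 + s3 = 21
  2x1 + x2 + s4 = 7
  2x1 + 2x2 + s5 = 15
  x1, x2, s1, s2, s3, s4, s5 ≥ 0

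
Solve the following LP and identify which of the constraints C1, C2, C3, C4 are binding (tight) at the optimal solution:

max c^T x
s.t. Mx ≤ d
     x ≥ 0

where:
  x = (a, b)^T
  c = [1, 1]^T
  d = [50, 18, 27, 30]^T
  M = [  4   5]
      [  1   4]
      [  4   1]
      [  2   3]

At a = 6, b = 3, compute slack b - a·x for each constraint:
  C1: 50 − 39 = 11  (slack)
  C2: 18 − 18 = 0  (binding)
  C3: 27 − 27 = 0  (binding)
  C4: 30 − 21 = 9  (slack)

Optimal: a = 6, b = 3
Binding: C2, C3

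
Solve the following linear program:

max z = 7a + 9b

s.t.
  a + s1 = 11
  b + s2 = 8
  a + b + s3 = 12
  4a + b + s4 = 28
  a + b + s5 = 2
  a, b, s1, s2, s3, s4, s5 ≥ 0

Evaluate the objective at each vertex of the feasible region:
  z(0, 0) = 0
  z(2, 0) = 14
  z(0, 2) = 18  ←
The maximum is at a = 0, b = 2.

a = 0, b = 2, z = 18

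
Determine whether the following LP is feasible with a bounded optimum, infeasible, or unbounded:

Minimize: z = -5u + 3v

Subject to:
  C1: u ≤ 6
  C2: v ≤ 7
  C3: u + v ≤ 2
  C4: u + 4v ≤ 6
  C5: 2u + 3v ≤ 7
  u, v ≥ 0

Feasible with a bounded optimal solution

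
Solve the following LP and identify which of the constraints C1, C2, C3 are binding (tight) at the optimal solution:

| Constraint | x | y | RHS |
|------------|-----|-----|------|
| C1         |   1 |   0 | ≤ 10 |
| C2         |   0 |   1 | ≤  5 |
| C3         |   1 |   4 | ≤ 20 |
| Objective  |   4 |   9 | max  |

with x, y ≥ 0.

At x = 10, y = 2.5, compute slack b - a·x for each constraint:
  C1: 10 − 10 = 0  (binding)
  C2: 5 − 2.5 = 2.5  (slack)
  C3: 20 − 20 = 0  (binding)

Optimal: x = 10, y = 2.5
Binding: C1, C3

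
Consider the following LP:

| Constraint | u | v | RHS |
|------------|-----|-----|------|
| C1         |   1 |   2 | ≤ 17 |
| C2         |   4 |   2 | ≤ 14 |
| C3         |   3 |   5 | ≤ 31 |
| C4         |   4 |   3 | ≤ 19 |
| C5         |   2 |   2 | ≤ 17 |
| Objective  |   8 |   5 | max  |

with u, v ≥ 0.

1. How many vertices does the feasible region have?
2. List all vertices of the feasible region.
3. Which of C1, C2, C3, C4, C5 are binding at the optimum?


1. 5
2. (0, 0), (3.5, 0), (1, 5), (0.1818, 6.091), (0, 6.2)
3. C2, C4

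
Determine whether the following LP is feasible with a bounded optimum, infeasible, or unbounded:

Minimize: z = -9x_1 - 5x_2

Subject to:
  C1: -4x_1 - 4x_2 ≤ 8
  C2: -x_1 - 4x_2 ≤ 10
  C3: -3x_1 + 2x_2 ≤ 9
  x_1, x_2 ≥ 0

Unbounded (objective can decrease without bound)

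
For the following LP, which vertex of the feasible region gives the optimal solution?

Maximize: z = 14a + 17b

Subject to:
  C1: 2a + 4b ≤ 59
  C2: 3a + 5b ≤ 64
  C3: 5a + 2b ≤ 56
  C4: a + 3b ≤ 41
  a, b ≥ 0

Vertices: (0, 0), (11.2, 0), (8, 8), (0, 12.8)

Evaluate the objective at each vertex of the feasible region:
  z(0, 0) = 0
  z(11.2, 0) = 156.8
  z(8, 8) = 248  ←
  z(0, 12.8) = 217.6
The maximum is at a = 8, b = 8.

(8, 8)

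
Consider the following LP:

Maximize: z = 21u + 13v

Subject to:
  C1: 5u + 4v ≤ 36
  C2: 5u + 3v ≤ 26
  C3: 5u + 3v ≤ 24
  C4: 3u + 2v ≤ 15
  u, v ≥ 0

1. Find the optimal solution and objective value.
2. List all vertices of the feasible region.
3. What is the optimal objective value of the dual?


1. u = 3, v = 3, z = 102
2. (0, 0), (4.8, 0), (3, 3), (0, 7.5)
3. 102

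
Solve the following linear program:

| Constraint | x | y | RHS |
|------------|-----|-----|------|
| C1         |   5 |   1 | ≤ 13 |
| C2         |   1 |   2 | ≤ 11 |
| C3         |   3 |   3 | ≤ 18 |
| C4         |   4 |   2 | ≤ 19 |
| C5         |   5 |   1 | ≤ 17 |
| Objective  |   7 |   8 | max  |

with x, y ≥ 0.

Evaluate the objective at each vertex of the feasible region:
  z(0, 0) = 0
  z(2.6, 0) = 18.2
  z(1.75, 4.25) = 46.25
  z(1, 5) = 47  ←
  z(0, 5.5) = 44
The maximum is at x = 1, y = 5.

x = 1, y = 5, z = 47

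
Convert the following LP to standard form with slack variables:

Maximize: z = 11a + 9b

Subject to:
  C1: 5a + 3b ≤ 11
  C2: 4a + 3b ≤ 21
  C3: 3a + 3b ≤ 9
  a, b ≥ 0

max z = 11a + 9b

s.t.
  5a + 3b + s1 = 11
  4a + 3b + s2 = 21
  3a + 3b + s3 = 9
  a, b, s1, s2, s3 ≥ 0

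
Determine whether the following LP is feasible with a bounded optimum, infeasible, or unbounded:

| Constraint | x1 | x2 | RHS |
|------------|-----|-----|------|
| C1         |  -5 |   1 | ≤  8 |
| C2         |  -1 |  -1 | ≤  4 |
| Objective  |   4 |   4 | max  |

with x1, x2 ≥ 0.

Unbounded (objective can increase without bound)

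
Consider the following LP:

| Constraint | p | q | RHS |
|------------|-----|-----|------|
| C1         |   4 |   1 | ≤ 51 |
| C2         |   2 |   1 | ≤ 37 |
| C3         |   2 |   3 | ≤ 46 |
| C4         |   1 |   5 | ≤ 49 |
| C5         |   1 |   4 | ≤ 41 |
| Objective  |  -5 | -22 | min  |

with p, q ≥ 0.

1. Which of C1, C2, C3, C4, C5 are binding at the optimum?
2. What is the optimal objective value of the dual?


1. C4, C5
2. -221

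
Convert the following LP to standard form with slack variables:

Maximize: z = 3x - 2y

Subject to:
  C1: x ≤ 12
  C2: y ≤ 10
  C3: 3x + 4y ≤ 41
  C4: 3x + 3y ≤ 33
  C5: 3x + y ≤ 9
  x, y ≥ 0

max z = 3x - 2y

s.t.
  x + s1 = 12
  y + s2 = 10
  3x + 4y + s3 = 41
  3x + 3y + s4 = 33
  3x + y + s5 = 9
  x, y, s1, s2, s3, s4, s5 ≥ 0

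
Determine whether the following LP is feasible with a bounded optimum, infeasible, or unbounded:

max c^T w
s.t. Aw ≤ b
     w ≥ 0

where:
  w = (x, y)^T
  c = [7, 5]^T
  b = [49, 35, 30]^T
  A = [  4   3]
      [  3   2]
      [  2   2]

Feasible with a bounded optimal solution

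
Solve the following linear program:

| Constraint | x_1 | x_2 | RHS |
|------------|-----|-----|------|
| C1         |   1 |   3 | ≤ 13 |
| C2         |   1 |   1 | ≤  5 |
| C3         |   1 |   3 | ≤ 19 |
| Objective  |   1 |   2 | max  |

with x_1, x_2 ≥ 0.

Evaluate the objective at each vertex of the feasible region:
  z(0, 0) = 0
  z(5, 0) = 5
  z(1, 4) = 9  ←
  z(0, 4.333) = 8.667
The maximum is at x_1 = 1, x_2 = 4.

x_1 = 1, x_2 = 4, z = 9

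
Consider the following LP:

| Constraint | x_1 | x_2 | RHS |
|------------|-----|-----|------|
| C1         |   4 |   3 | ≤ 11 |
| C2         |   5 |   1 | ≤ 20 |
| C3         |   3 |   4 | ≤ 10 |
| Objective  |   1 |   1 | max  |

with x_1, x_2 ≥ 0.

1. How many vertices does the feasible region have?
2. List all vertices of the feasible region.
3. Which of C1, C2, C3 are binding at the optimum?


1. 4
2. (0, 0), (2.75, 0), (2, 1), (0, 2.5)
3. C1, C3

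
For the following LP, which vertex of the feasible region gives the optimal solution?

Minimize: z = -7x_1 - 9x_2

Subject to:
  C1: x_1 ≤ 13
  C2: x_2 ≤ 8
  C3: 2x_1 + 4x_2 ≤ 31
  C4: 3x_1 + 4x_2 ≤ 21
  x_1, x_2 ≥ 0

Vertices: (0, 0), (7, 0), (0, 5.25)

Evaluate the objective at each vertex of the feasible region:
  z(0, 0) = 0
  z(7, 0) = -49  ←
  z(0, 5.25) = -47.25
The minimum is at x_1 = 7, x_2 = 0.

(7, 0)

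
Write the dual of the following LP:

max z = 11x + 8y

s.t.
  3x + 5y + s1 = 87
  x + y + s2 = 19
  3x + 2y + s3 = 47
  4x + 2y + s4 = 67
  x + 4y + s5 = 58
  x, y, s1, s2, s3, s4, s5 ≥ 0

Primal max cᵀx s.t. Ax ≤ b, x ≥ 0  →  Dual min bᵀy s.t. Aᵀy ≥ c, y ≥ 0.

Minimize: z = 87y1 + 19y2 + 47y3 + 67y4 + 58y5

Subject to:
  3y1 + y2 + 3y3 + 4y4 + y5 ≥ 11
  5y1 + y2 + 2y3 + 2y4 + 4y5 ≥ 8
  y1, y2, y3, y4, y5 ≥ 0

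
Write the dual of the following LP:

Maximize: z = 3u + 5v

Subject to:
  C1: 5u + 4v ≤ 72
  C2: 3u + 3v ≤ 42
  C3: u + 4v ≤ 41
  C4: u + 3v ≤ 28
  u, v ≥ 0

Primal max cᵀx s.t. Ax ≤ b, x ≥ 0  →  Dual min bᵀy s.t. Aᵀy ≥ c, y ≥ 0.

Minimize: z = 72y1 + 42y2 + 41y3 + 28y4

Subject to:
  5y1 + 3y2 + y3 + y4 ≥ 3
  4y1 + 3y2 + 4y3 + 3y4 ≥ 5
  y1, y2, y3, y4 ≥ 0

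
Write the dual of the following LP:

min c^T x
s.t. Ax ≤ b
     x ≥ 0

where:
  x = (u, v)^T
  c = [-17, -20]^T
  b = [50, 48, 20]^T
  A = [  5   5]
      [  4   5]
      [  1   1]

Primal min cᵀx s.t. Ax ≤ b, x ≥ 0  →  Dual max −bᵀy s.t. Aᵀy ≥ −c, y ≥ 0.

Maximize: z = -50y1 - 48y2 - 20y3

Subject to:
  5y1 + 4y2 + y3 ≥ 17
  5y1 + 5y2 + y3 ≥ 20
  y1, y2, y3 ≥ 0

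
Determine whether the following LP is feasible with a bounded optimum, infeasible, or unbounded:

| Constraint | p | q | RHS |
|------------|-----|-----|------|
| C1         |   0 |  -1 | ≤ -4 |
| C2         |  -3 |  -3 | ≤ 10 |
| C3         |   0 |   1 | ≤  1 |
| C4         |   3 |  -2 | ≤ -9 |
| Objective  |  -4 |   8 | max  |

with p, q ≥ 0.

Infeasible (no feasible solution exists)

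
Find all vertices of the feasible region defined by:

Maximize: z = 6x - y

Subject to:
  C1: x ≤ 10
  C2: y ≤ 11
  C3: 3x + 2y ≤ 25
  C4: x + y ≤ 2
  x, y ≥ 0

(0, 0), (2, 0), (0, 2)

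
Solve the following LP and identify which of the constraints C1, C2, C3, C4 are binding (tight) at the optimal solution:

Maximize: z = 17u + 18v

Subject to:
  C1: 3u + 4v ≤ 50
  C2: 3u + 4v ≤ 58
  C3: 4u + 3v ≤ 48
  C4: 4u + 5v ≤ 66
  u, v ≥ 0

At u = 6, v = 8, compute slack b - a·x for each constraint:
  C1: 50 − 50 = 0  (binding)
  C2: 58 − 50 = 8  (slack)
  C3: 48 − 48 = 0  (binding)
  C4: 66 − 64 = 2  (slack)

Optimal: u = 6, v = 8
Binding: C1, C3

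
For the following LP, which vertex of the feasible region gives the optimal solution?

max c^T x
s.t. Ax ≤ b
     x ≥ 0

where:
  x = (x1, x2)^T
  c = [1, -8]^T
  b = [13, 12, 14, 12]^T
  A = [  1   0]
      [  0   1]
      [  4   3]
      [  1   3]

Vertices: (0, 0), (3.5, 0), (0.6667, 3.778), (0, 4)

Evaluate the objective at each vertex of the feasible region:
  z(0, 0) = 0
  z(3.5, 0) = 3.5  ←
  z(0.6667, 3.778) = -29.56
  z(0, 4) = -32
The maximum is at x1 = 3.5, x2 = 0.

(3.5, 0)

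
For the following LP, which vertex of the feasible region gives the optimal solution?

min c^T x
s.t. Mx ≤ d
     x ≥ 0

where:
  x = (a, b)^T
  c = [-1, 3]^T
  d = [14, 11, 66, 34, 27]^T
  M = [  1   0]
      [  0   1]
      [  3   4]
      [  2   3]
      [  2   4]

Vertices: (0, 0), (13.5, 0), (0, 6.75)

Evaluate the objective at each vertex of the feasible region:
  z(0, 0) = 0
  z(13.5, 0) = -13.5  ←
  z(0, 6.75) = 20.25
The minimum is at a = 13.5, b = 0.

(13.5, 0)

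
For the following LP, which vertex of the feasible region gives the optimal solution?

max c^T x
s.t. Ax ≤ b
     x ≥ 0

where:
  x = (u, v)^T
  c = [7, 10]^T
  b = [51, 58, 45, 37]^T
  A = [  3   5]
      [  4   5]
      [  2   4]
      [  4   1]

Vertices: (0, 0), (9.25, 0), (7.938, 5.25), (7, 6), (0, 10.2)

Evaluate the objective at each vertex of the feasible region:
  z(0, 0) = 0
  z(9.25, 0) = 64.75
  z(7.938, 5.25) = 108.1
  z(7, 6) = 109  ←
  z(0, 10.2) = 102
The maximum is at u = 7, v = 6.

(7, 6)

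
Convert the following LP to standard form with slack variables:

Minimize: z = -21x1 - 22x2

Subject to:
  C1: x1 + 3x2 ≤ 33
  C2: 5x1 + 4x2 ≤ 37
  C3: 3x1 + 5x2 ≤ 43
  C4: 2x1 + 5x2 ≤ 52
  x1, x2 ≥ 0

min z = -21x1 - 22x2

s.t.
  x1 + 3x2 + s1 = 33
  5x1 + 4x2 + s2 = 37
  3x1 + 5x2 + s3 = 43
  2x1 + 5x2 + s4 = 52
  x1, x2, s1, s2, s3, s4 ≥ 0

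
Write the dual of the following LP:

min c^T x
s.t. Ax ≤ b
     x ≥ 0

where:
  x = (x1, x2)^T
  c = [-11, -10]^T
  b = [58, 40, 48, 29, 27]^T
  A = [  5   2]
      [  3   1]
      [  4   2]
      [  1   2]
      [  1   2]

Primal min cᵀx s.t. Ax ≤ b, x ≥ 0  →  Dual max −bᵀy s.t. Aᵀy ≥ −c, y ≥ 0.

Maximize: z = -58y1 - 40y2 - 48y3 - 29y4 - 27y5

Subject to:
  5y1 + 3y2 + 4y3 + y4 + y5 ≥ 11
  2y1 + y2 + 2y3 + 2y4 + 2y5 ≥ 10
  y1, y2, y3, y4, y5 ≥ 0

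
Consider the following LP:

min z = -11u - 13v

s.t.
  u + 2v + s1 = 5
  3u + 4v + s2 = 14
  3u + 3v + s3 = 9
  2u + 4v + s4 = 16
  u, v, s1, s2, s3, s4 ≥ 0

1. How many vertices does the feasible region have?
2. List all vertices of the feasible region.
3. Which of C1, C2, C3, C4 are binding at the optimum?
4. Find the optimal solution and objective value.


1. 4
2. (0, 0), (3, 0), (1, 2), (0, 2.5)
3. C1, C3
4. u = 1, v = 2, z = -37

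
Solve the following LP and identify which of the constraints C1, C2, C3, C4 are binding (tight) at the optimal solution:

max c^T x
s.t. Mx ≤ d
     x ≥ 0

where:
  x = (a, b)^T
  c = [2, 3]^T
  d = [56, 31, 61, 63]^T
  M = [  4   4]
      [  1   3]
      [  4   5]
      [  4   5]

At a = 4, b = 9, compute slack b - a·x for each constraint:
  C1: 56 − 52 = 4  (slack)
  C2: 31 − 31 = 0  (binding)
  C3: 61 − 61 = 0  (binding)
  C4: 63 − 61 = 2  (slack)

Optimal: a = 4, b = 9
Binding: C2, C3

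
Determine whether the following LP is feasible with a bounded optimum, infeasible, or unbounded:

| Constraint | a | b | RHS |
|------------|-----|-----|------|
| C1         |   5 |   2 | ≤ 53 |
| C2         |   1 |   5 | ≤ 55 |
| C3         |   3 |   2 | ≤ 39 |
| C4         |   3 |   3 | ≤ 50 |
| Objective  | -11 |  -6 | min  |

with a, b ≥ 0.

Feasible with a bounded optimal solution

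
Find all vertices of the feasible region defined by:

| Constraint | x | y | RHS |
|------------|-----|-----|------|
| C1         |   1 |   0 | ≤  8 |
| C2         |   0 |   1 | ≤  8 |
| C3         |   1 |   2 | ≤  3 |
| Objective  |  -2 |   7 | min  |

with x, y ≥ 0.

(0, 0), (3, 0), (0, 1.5)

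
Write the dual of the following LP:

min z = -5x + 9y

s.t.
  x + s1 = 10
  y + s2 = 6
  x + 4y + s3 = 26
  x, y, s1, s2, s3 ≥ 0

Primal min cᵀx s.t. Ax ≤ b, x ≥ 0  →  Dual max −bᵀy s.t. Aᵀy ≥ −c, y ≥ 0.

Maximize: z = -10y1 - 6y2 - 26y3

Subject to:
  y1 + y3 ≥ 5
  y2 + 4y3 ≥ -9
  y1, y2, y3 ≥ 0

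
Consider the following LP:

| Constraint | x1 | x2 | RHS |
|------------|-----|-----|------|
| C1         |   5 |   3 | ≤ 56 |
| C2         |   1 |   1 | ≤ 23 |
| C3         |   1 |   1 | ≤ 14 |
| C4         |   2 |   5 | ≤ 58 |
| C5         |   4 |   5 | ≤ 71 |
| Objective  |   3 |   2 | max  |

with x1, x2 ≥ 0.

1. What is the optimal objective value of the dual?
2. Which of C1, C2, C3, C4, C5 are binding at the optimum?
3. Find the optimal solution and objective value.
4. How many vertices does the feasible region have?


1. 35
2. C1, C3
3. x1 = 7, x2 = 7, z = 35
4. 5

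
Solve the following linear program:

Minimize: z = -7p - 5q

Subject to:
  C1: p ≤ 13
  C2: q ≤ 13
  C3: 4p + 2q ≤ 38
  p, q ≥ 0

Evaluate the objective at each vertex of the feasible region:
  z(0, 0) = 0
  z(9.5, 0) = -66.5
  z(3, 13) = -86  ←
  z(0, 13) = -65
The minimum is at p = 3, q = 13.

p = 3, q = 13, z = -86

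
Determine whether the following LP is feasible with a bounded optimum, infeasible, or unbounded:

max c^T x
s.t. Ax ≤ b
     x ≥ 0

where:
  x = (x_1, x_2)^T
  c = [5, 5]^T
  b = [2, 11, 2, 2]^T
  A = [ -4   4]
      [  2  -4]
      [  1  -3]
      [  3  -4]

Unbounded (objective can increase without bound)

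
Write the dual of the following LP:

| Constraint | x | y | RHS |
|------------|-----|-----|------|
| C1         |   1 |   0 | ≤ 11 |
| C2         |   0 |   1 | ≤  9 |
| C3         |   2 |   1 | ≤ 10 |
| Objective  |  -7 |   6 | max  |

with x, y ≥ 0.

Primal max cᵀx s.t. Ax ≤ b, x ≥ 0  →  Dual min bᵀy s.t. Aᵀy ≥ c, y ≥ 0.

Minimize: z = 11y1 + 9y2 + 10y3

Subject to:
  y1 + 2y3 ≥ -7
  y2 + y3 ≥ 6
  y1, y2, y3 ≥ 0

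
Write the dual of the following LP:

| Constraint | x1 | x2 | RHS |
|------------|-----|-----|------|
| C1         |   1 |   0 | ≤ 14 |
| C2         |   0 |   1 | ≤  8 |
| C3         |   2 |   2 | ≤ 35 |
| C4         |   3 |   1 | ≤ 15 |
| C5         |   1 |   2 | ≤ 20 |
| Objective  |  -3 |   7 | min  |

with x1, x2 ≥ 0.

Primal min cᵀx s.t. Ax ≤ b, x ≥ 0  →  Dual max −bᵀy s.t. Aᵀy ≥ −c, y ≥ 0.

Maximize: z = -14y1 - 8y2 - 35y3 - 15y4 - 20y5

Subject to:
  y1 + 2y3 + 3y4 + y5 ≥ 3
  y2 + 2y3 + y4 + 2y5 ≥ -7
  y1, y2, y3, y4, y5 ≥ 0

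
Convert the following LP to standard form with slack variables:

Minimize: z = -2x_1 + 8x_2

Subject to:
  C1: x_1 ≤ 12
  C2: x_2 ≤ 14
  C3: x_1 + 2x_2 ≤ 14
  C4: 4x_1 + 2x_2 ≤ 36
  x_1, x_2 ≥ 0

min z = -2x_1 + 8x_2

s.t.
  x_1 + s1 = 12
  x_2 + s2 = 14
  x_1 + 2x_2 + s3 = 14
  4x_1 + 2x_2 + s4 = 36
  x_1, x_2, s1, s2, s3, s4 ≥ 0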